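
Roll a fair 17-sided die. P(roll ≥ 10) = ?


Favorable outcomes (roll ≥ 10): 8
Total outcomes = 17
P = 8/17 = 0.4706

P = 0.4706


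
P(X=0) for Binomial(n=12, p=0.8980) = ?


C(12,0) = 1
p^0 = 1.000000
(1-p)^12 = 1.268242e-12
P = 1 * 1.000000 * 1.268242e-12 = 1.2682e-12

P(X=0) = 1.2682e-12


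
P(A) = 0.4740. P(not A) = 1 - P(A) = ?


P(not A) = 1 - 0.4740 = 0.5260

P(not A) = 0.5260


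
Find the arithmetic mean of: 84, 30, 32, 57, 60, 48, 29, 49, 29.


Sum = 84 + 30 + 32 + 57 + 60 + 48 + 29 + 49 + 29 = 418
n = 9
Mean = 418/9 = 46.4444

Mean = 46.4444


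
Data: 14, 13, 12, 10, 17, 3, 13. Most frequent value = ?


Frequencies: 3:1, 10:1, 12:1, 13:2, 14:1, 17:1
Max frequency = 2
Mode = 13

Mode = 13


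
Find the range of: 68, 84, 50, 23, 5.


Max = 84, Min = 5
Range = 84 - 5 = 79

Range = 79


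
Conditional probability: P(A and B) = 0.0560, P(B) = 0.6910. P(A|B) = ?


P(A|B) = 0.0560/0.6910 = 0.0810

P(A|B) = 0.0810


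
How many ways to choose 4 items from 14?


C(14,4) = 14!/(4! × 10!)
= 87178291200/(24 × 3628800)
= 1001

C(14,4) = 1001


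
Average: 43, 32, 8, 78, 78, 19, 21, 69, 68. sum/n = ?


Sum = 43 + 32 + 8 + 78 + 78 + 19 + 21 + 69 + 68 = 416
n = 9
Mean = 416/9 = 46.2222

Mean = 46.2222


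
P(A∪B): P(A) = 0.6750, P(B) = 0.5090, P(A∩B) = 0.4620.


P(A∪B) = 0.6750 + 0.5090 - 0.4620
= 1.1840 - 0.4620
= 0.7220

P(A∪B) = 0.7220


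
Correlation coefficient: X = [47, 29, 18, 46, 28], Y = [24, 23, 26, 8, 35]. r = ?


Mean X = 33.6000, Mean Y = 23.2000
SD X = 11.217843, SD Y = 8.704022
Cov = -57.320000
r = -57.320000/(11.217843*8.704022) = -0.5871

r = -0.5871


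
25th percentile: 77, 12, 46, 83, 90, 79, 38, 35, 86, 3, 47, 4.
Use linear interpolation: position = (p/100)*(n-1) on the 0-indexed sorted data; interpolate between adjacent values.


Sorted: 3, 4, 12, 35, 38, 46, 47, 77, 79, 83, 86, 90
n = 12
Index = 25/100 * 11 = 2.7500
Lower = data[2] = 12, Upper = data[3] = 35
P25 = 12 + 0.7500*(23) = 29.2500

P25 = 29.2500


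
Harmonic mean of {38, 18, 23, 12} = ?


Sum of reciprocals = 1/38 + 1/18 + 1/23 + 1/12 = 0.208683
HM = 4/0.208683 = 19.1678

HM = 19.1678


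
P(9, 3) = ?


P(9,3) = 9!/6!
= 362880/720
= 504

P(9,3) = 504


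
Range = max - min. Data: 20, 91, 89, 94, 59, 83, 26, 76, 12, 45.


Max = 94, Min = 12
Range = 94 - 12 = 82

Range = 82


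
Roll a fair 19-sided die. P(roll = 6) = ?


Favorable outcomes (roll = 6): 1
Total outcomes = 19
P = 1/19 = 0.0526

P = 0.0526


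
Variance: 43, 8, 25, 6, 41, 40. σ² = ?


Mean = 27.1667
Squared deviations: 250.6944, 367.3611, 4.6944, 448.0278, 191.3611, 164.6944
Sum = 1426.8333
Variance = 1426.8333/6 = 237.8056

Variance = 237.8056


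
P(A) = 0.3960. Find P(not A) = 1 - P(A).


P(not A) = 1 - 0.3960 = 0.6040

P(not A) = 0.6040


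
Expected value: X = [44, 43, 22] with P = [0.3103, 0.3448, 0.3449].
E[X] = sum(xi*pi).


E[X] = 44*0.3103 + 43*0.3448 + 22*0.3449
= 13.6532 + 14.8264 + 7.5878
= 36.0674

E[X] = 36.0674


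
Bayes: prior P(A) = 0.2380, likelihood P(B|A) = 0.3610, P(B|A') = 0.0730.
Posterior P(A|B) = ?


P(B) = P(B|A)*P(A) + P(B|A')*P(A')
= 0.3610*0.2380 + 0.0730*0.7620
= 0.085918 + 0.055626 = 0.141544
P(A|B) = 0.085918/0.141544 = 0.6070

P(A|B) = 0.6070


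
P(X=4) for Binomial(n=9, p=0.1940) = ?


C(9,4) = 126
p^4 = 0.001416
(1-p)^5 = 0.340154
P = 126 * 0.001416 * 0.340154 = 0.0607

P(X=4) = 0.0607


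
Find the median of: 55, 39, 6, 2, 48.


Sorted: 2, 6, 39, 48, 55
n = 5 (odd)
Middle value = 39

Median = 39


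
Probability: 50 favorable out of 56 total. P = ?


P = 50/56 = 0.8929

P = 0.8929


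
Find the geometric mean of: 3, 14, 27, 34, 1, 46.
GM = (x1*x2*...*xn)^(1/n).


Product = 3 × 14 × 27 × 34 × 1 × 46 = 1773576
GM = 1773576^(1/6) = 11.0021

GM = 11.0021


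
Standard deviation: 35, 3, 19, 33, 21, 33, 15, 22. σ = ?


Mean = 22.6250
Variance = 103.4844
SD = sqrt(103.4844) = 10.1727

SD = 10.1727


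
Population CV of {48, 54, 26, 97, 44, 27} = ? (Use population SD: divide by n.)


Mean = 49.3333
SD = 23.6901
CV = (23.6901/49.3333)*100 = 48.0205%

CV = 48.0205%


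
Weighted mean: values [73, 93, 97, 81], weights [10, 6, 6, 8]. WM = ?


Numerator = 73*10 + 93*6 + 97*6 + 81*8 = 2518
Denominator = 10 + 6 + 6 + 8 = 30
WM = 2518/30 = 83.9333

WM = 83.9333


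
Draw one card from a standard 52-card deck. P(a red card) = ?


26 red cards in 52 cards
P = 26/52 = 0.5000

P = 0.5000


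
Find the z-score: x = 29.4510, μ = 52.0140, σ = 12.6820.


z = (29.4510 - 52.0140)/12.6820
= -22.5630/12.6820
= -1.7791

z = -1.7791


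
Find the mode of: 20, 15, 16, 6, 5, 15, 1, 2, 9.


Frequencies: 1:1, 2:1, 5:1, 6:1, 9:1, 15:2, 16:1, 20:1
Max frequency = 2
Mode = 15

Mode = 15


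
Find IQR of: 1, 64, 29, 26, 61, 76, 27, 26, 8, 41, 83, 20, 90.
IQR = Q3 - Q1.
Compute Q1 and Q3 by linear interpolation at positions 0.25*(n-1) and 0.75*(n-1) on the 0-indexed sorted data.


Sorted: 1, 8, 20, 26, 26, 27, 29, 41, 61, 64, 76, 83, 90
Q1 (25th %ile) = 26.0000
Q3 (75th %ile) = 64.0000
IQR = 64.0000 - 26.0000 = 38.0000

IQR = 38.0000


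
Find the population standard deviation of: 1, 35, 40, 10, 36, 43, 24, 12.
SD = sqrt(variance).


Mean = 25.1250
Variance = 217.6094
SD = sqrt(217.6094) = 14.7516

SD = 14.7516


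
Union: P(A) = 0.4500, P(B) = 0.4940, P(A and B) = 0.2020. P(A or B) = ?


P(A∪B) = 0.4500 + 0.4940 - 0.2020
= 0.9440 - 0.2020
= 0.7420

P(A∪B) = 0.7420


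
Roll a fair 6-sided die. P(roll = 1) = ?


Favorable outcomes (roll = 1): 1
Total outcomes = 6
P = 1/6 = 0.1667

P = 0.1667


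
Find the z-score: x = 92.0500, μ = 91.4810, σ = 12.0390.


z = (92.0500 - 91.4810)/12.0390
= 0.5690/12.0390
= 0.0473

z = 0.0473


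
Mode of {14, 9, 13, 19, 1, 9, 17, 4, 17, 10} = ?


Frequencies: 1:1, 4:1, 9:2, 10:1, 13:1, 14:1, 17:2, 19:1
Max frequency = 2
Mode = 9, 17

Mode = 9, 17


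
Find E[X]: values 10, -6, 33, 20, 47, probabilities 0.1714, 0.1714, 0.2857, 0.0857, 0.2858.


E[X] = 10*0.1714 - 6*0.1714 + 33*0.2857 + 20*0.0857 + 47*0.2858
= 1.7140 - 1.0284 + 9.4281 + 1.7140 + 13.4326
= 25.2603

E[X] = 25.2603


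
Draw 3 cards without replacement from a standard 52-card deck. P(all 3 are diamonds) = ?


P(all diamonds) = (13/52) × (12/51) × (11/50)
= 0.0129

P = 0.0129


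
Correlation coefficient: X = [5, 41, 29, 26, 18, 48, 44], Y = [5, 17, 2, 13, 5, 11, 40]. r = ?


Mean X = 30.1429, Mean Y = 13.2857
SD X = 14.277140, SD Y = 11.936909
Cov = 98.959184
r = 98.959184/(14.277140*11.936909) = 0.5807

r = 0.5807


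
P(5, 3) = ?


P(5,3) = 5!/2!
= 120/2
= 60

P(5,3) = 60


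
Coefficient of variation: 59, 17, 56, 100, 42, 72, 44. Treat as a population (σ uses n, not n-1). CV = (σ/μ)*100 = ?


Mean = 55.7143
SD = 24.0874
CV = (24.0874/55.7143)*100 = 43.2338%

CV = 43.2338%


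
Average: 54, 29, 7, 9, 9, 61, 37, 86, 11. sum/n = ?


Sum = 54 + 29 + 7 + 9 + 9 + 61 + 37 + 86 + 11 = 303
n = 9
Mean = 303/9 = 33.6667

Mean = 33.6667


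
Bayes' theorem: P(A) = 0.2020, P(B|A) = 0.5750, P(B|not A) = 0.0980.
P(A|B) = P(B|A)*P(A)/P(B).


P(B) = P(B|A)*P(A) + P(B|A')*P(A')
= 0.5750*0.2020 + 0.0980*0.7980
= 0.116150 + 0.078204 = 0.194354
P(A|B) = 0.116150/0.194354 = 0.5976

P(A|B) = 0.5976


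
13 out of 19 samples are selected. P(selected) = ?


P = 13/19 = 0.6842

P = 0.6842


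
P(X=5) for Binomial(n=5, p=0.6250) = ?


C(5,5) = 1
p^5 = 0.095367
(1-p)^0 = 1.000000
P = 1 * 0.095367 * 1.000000 = 0.0954

P(X=5) = 0.0954


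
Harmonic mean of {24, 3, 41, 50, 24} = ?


Sum of reciprocals = 1/24 + 1/3 + 1/41 + 1/50 + 1/24 = 0.461057
HM = 5/0.461057 = 10.8446

HM = 10.8446


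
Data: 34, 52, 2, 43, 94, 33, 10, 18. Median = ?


Sorted: 2, 10, 18, 33, 34, 43, 52, 94
n = 8 (even)
Middle values: 33 and 34
Median = (33+34)/2 = 33.5000

Median = 33.5000


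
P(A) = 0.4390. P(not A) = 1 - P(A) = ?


P(not A) = 1 - 0.4390 = 0.5610

P(not A) = 0.5610


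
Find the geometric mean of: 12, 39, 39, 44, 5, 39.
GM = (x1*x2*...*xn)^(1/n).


Product = 12 × 39 × 39 × 44 × 5 × 39 = 156602160
GM = 156602160^(1/6) = 23.2167

GM = 23.2167


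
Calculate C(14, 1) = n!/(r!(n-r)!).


C(14,1) = 14!/(1! × 13!)
= 87178291200/(1 × 6227020800)
= 14

C(14,1) = 14


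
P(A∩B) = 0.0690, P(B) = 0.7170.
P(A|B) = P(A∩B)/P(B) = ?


P(A|B) = 0.0690/0.7170 = 0.0962

P(A|B) = 0.0962


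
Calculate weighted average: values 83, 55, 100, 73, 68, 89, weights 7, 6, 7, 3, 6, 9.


Numerator = 83*7 + 55*6 + 100*7 + 73*3 + 68*6 + 89*9 = 3039
Denominator = 7 + 6 + 7 + 3 + 6 + 9 = 38
WM = 3039/38 = 79.9737

WM = 79.9737


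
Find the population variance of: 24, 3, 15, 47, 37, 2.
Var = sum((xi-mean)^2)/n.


Mean = 21.3333
Squared deviations: 7.1111, 336.1111, 40.1111, 658.7778, 245.4444, 373.7778
Sum = 1661.3333
Variance = 1661.3333/6 = 276.8889

Variance = 276.8889


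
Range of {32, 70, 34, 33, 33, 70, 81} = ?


Max = 81, Min = 32
Range = 81 - 32 = 49

Range = 49


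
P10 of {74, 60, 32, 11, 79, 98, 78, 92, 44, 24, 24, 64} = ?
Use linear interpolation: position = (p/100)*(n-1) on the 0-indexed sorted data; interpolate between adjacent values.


Sorted: 11, 24, 24, 32, 44, 60, 64, 74, 78, 79, 92, 98
n = 12
Index = 10/100 * 11 = 1.1000
Lower = data[1] = 24, Upper = data[2] = 24
P10 = 24 + 0.1000*(0) = 24.0000

P10 = 24.0000


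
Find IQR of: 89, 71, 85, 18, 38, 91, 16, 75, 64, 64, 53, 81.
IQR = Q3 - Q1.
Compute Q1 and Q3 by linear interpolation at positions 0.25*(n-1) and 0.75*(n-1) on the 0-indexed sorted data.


Sorted: 16, 18, 38, 53, 64, 64, 71, 75, 81, 85, 89, 91
Q1 (25th %ile) = 49.2500
Q3 (75th %ile) = 82.0000
IQR = 82.0000 - 49.2500 = 32.7500

IQR = 32.7500


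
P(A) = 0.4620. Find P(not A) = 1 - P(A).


P(not A) = 1 - 0.4620 = 0.5380

P(not A) = 0.5380


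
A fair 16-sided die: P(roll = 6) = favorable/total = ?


Favorable outcomes (roll = 6): 1
Total outcomes = 16
P = 1/16 = 0.0625

P = 0.0625


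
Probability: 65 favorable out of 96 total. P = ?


P = 65/96 = 0.6771

P = 0.6771


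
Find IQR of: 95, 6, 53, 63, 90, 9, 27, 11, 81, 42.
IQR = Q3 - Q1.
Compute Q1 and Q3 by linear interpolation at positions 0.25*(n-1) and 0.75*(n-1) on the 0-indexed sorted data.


Sorted: 6, 9, 11, 27, 42, 53, 63, 81, 90, 95
Q1 (25th %ile) = 15.0000
Q3 (75th %ile) = 76.5000
IQR = 76.5000 - 15.0000 = 61.5000

IQR = 61.5000


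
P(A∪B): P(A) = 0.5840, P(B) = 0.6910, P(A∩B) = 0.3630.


P(A∪B) = 0.5840 + 0.6910 - 0.3630
= 1.2750 - 0.3630
= 0.9120

P(A∪B) = 0.9120


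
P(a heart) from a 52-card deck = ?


13 hearts in 52 cards
P = 13/52 = 0.2500

P = 0.2500


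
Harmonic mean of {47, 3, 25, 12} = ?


Sum of reciprocals = 1/47 + 1/3 + 1/25 + 1/12 = 0.477943
HM = 4/0.477943 = 8.3692

HM = 8.3692


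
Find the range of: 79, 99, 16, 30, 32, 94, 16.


Max = 99, Min = 16
Range = 99 - 16 = 83

Range = 83


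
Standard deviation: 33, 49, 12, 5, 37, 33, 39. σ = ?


Mean = 29.7143
Variance = 208.2041
SD = sqrt(208.2041) = 14.4293

SD = 14.4293


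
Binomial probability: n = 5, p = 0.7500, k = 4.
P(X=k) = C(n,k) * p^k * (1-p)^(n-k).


C(5,4) = 5
p^4 = 0.316406
(1-p)^1 = 0.250000
P = 5 * 0.316406 * 0.250000 = 0.3955

P(X=4) = 0.3955


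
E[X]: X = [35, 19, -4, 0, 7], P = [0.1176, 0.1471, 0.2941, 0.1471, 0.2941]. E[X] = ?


E[X] = 35*0.1176 + 19*0.1471 - 4*0.2941 + 0*0.1471 + 7*0.2941
= 4.1160 + 2.7949 - 1.1764 + 0 + 2.0587
= 7.7932

E[X] = 7.7932


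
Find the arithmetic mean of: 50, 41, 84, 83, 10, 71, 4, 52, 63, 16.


Sum = 50 + 41 + 84 + 83 + 10 + 71 + 4 + 52 + 63 + 16 = 474
n = 10
Mean = 474/10 = 47.4000

Mean = 47.4000


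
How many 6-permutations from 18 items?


P(18,6) = 18!/12!
= 6402373705728000/479001600
= 13366080

P(18,6) = 13366080


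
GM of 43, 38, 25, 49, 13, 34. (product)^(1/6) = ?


Product = 43 × 38 × 25 × 49 × 13 × 34 = 884729300
GM = 884729300^(1/6) = 30.9838

GM = 30.9838


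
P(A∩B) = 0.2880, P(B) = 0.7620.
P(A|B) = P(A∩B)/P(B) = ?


P(A|B) = 0.2880/0.7620 = 0.3780

P(A|B) = 0.3780


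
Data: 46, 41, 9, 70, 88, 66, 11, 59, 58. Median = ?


Sorted: 9, 11, 41, 46, 58, 59, 66, 70, 88
n = 9 (odd)
Middle value = 58

Median = 58


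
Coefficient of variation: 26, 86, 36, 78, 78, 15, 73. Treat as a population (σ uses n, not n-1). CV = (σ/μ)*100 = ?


Mean = 56.0000
SD = 27.0924
CV = (27.0924/56.0000)*100 = 48.3793%

CV = 48.3793%


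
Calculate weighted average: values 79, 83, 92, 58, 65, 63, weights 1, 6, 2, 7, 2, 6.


Numerator = 79*1 + 83*6 + 92*2 + 58*7 + 65*2 + 63*6 = 1675
Denominator = 1 + 6 + 2 + 7 + 2 + 6 = 24
WM = 1675/24 = 69.7917

WM = 69.7917


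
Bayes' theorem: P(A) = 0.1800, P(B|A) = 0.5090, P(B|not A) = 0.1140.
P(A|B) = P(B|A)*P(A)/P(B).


P(B) = P(B|A)*P(A) + P(B|A')*P(A')
= 0.5090*0.1800 + 0.1140*0.8200
= 0.091620 + 0.093480 = 0.185100
P(A|B) = 0.091620/0.185100 = 0.4950

P(A|B) = 0.4950


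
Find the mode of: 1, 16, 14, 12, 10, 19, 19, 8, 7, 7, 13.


Frequencies: 1:1, 7:2, 8:1, 10:1, 12:1, 13:1, 14:1, 16:1, 19:2
Max frequency = 2
Mode = 7, 19

Mode = 7, 19


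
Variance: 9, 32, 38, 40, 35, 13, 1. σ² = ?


Mean = 24.0000
Squared deviations: 225.0000, 64.0000, 196.0000, 256.0000, 121.0000, 121.0000, 529.0000
Sum = 1512.0000
Variance = 1512.0000/7 = 216.0000

Variance = 216.0000


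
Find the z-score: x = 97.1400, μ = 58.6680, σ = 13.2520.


z = (97.1400 - 58.6680)/13.2520
= 38.4720/13.2520
= 2.9031

z = 2.9031


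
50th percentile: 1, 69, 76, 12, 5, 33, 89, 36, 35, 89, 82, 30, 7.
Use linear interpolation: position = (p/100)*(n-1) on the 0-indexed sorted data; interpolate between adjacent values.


Sorted: 1, 5, 7, 12, 30, 33, 35, 36, 69, 76, 82, 89, 89
n = 13
Index = 50/100 * 12 = 6.0000
Lower = data[6] = 35, Upper = data[7] = 36
P50 = 35 + 0*(1) = 35.0000

P50 = 35.0000


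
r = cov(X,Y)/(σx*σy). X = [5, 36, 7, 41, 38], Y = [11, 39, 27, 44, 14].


Mean X = 25.4000, Mean Y = 27.0000
SD X = 15.932357, SD Y = 13.099618
Cov = 111.000000
r = 111.000000/(15.932357*13.099618) = 0.5318

r = 0.5318


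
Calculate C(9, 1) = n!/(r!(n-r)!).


C(9,1) = 9!/(1! × 8!)
= 362880/(1 × 40320)
= 9

C(9,1) = 9


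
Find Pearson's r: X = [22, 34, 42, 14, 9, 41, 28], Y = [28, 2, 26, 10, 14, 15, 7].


Mean X = 27.1429, Mean Y = 14.5714
SD X = 11.885508, SD Y = 8.845615
Cov = 12.061224
r = 12.061224/(11.885508*8.845615) = 0.1147

r = 0.1147


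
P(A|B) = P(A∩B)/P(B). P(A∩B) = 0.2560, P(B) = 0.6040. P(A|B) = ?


P(A|B) = 0.2560/0.6040 = 0.4238

P(A|B) = 0.4238


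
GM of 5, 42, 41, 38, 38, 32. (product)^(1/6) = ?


Product = 5 × 42 × 41 × 38 × 38 × 32 = 397850880
GM = 397850880^(1/6) = 27.1198

GM = 27.1198


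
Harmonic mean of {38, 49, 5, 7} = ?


Sum of reciprocals = 1/38 + 1/49 + 1/5 + 1/7 = 0.389581
HM = 4/0.389581 = 10.2674

HM = 10.2674


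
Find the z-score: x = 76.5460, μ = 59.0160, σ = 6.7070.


z = (76.5460 - 59.0160)/6.7070
= 17.5300/6.7070
= 2.6137

z = 2.6137


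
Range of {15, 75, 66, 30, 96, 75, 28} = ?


Max = 96, Min = 15
Range = 96 - 15 = 81

Range = 81


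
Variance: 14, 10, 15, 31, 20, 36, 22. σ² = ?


Mean = 21.1429
Squared deviations: 51.0204, 124.1633, 37.7347, 97.1633, 1.3061, 220.7347, 0.7347
Sum = 532.8571
Variance = 532.8571/7 = 76.1224

Variance = 76.1224


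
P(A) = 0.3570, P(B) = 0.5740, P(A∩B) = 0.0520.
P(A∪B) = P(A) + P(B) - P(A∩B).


P(A∪B) = 0.3570 + 0.5740 - 0.0520
= 0.9310 - 0.0520
= 0.8790

P(A∪B) = 0.8790


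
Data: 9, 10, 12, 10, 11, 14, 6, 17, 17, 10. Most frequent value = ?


Frequencies: 6:1, 9:1, 10:3, 11:1, 12:1, 14:1, 17:2
Max frequency = 3
Mode = 10

Mode = 10


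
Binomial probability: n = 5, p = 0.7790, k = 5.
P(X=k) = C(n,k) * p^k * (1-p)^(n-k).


C(5,5) = 1
p^5 = 0.286871
(1-p)^0 = 1.000000
P = 1 * 0.286871 * 1.000000 = 0.2869

P(X=5) = 0.2869


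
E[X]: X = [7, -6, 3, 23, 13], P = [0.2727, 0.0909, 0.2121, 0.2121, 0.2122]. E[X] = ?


E[X] = 7*0.2727 - 6*0.0909 + 3*0.2121 + 23*0.2121 + 13*0.2122
= 1.9089 - 0.5454 + 0.6363 + 4.8783 + 2.7586
= 9.6367

E[X] = 9.6367


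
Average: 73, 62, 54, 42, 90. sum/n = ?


Sum = 73 + 62 + 54 + 42 + 90 = 321
n = 5
Mean = 321/5 = 64.2000

Mean = 64.2000


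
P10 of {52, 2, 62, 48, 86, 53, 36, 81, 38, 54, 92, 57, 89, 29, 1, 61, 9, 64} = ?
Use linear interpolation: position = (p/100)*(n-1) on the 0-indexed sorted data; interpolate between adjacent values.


Sorted: 1, 2, 9, 29, 36, 38, 48, 52, 53, 54, 57, 61, 62, 64, 81, 86, 89, 92
n = 18
Index = 10/100 * 17 = 1.7000
Lower = data[1] = 2, Upper = data[2] = 9
P10 = 2 + 0.7000*(7) = 6.9000

P10 = 6.9000


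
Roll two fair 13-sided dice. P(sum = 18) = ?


Total outcomes = 13×13 = 169
Favorable (sum = 18): 9
P = 9/169 = 0.0533

P = 0.0533


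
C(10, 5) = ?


C(10,5) = 10!/(5! × 5!)
= 3628800/(120 × 120)
= 252

C(10,5) = 252


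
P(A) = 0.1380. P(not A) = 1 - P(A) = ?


P(not A) = 1 - 0.1380 = 0.8620

P(not A) = 0.8620


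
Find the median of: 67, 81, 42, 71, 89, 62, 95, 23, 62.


Sorted: 23, 42, 62, 62, 67, 71, 81, 89, 95
n = 9 (odd)
Middle value = 67

Median = 67


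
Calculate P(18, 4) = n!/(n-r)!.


P(18,4) = 18!/14!
= 6402373705728000/87178291200
= 73440

P(18,4) = 73440


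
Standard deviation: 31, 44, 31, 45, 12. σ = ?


Mean = 32.6000
Variance = 142.6400
SD = sqrt(142.6400) = 11.9432

SD = 11.9432


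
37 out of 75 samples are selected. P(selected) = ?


P = 37/75 = 0.4933

P = 0.4933


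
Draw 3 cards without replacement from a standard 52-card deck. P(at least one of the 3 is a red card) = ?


P(at least one) = 1 - P(none)
P(none) = (26/52) × (25/51) × (24/50) = 0.117647
P(at least one) = 1 - 0.117647 = 0.8824

P = 0.8824


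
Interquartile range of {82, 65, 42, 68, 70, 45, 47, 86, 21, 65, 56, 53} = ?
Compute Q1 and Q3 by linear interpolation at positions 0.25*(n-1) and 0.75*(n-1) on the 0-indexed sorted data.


Sorted: 21, 42, 45, 47, 53, 56, 65, 65, 68, 70, 82, 86
Q1 (25th %ile) = 46.5000
Q3 (75th %ile) = 68.5000
IQR = 68.5000 - 46.5000 = 22.0000

IQR = 22.0000


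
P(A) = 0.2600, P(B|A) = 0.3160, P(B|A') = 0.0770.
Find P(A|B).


P(B) = P(B|A)*P(A) + P(B|A')*P(A')
= 0.3160*0.2600 + 0.0770*0.7400
= 0.082160 + 0.056980 = 0.139140
P(A|B) = 0.082160/0.139140 = 0.5905

P(A|B) = 0.5905


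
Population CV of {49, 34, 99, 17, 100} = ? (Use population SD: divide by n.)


Mean = 59.8000
SD = 33.9612
CV = (33.9612/59.8000)*100 = 56.7912%

CV = 56.7912%


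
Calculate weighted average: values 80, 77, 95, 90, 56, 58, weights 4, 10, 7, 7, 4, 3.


Numerator = 80*4 + 77*10 + 95*7 + 90*7 + 56*4 + 58*3 = 2783
Denominator = 4 + 10 + 7 + 7 + 4 + 3 = 35
WM = 2783/35 = 79.5143

WM = 79.5143


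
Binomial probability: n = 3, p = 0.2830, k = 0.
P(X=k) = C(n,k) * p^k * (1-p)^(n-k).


C(3,0) = 1
p^0 = 1.000000
(1-p)^3 = 0.368602
P = 1 * 1.000000 * 0.368602 = 0.3686

P(X=0) = 0.3686


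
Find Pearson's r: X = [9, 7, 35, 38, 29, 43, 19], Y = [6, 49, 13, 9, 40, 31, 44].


Mean X = 25.7143, Mean Y = 27.4286
SD X = 13.209459, SD Y = 16.551712
Cov = -59.163265
r = -59.163265/(13.209459*16.551712) = -0.2706

r = -0.2706


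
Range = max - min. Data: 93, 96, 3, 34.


Max = 96, Min = 3
Range = 96 - 3 = 93

Range = 93


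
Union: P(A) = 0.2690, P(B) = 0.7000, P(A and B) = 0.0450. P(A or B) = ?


P(A∪B) = 0.2690 + 0.7000 - 0.0450
= 0.9690 - 0.0450
= 0.9240

P(A∪B) = 0.9240


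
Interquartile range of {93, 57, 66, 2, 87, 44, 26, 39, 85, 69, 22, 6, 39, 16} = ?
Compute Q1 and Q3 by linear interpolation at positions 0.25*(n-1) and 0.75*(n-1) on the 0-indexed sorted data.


Sorted: 2, 6, 16, 22, 26, 39, 39, 44, 57, 66, 69, 85, 87, 93
Q1 (25th %ile) = 23.0000
Q3 (75th %ile) = 68.2500
IQR = 68.2500 - 23.0000 = 45.2500

IQR = 45.2500


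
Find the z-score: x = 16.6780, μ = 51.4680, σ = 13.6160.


z = (16.6780 - 51.4680)/13.6160
= -34.7900/13.6160
= -2.5551

z = -2.5551


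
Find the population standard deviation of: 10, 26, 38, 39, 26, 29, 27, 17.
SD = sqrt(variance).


Mean = 26.5000
Variance = 82.2500
SD = sqrt(82.2500) = 9.0692

SD = 9.0692


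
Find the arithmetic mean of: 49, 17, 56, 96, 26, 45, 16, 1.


Sum = 49 + 17 + 56 + 96 + 26 + 45 + 16 + 1 = 306
n = 8
Mean = 306/8 = 38.2500

Mean = 38.2500


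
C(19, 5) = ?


C(19,5) = 19!/(5! × 14!)
= 121645100408832000/(120 × 87178291200)
= 11628

C(19,5) = 11628


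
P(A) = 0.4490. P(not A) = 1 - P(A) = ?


P(not A) = 1 - 0.4490 = 0.5510

P(not A) = 0.5510


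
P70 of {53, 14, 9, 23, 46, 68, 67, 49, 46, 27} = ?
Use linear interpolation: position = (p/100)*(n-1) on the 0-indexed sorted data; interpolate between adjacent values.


Sorted: 9, 14, 23, 27, 46, 46, 49, 53, 67, 68
n = 10
Index = 70/100 * 9 = 6.3000
Lower = data[6] = 49, Upper = data[7] = 53
P70 = 49 + 0.3000*(4) = 50.2000

P70 = 50.2000


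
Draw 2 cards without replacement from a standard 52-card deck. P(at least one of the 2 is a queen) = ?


P(at least one) = 1 - P(none)
P(none) = (48/52) × (47/51) = 0.850679
P(at least one) = 1 - 0.850679 = 0.1493

P = 0.1493


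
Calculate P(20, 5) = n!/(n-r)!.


P(20,5) = 20!/15!
= 2432902008176640000/1307674368000
= 1860480

P(20,5) = 1860480


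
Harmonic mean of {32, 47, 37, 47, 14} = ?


Sum of reciprocals = 1/32 + 1/47 + 1/37 + 1/47 + 1/14 = 0.172259
HM = 5/0.172259 = 29.0261

HM = 29.0261


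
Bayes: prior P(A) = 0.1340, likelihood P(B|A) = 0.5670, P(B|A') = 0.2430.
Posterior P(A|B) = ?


P(B) = P(B|A)*P(A) + P(B|A')*P(A')
= 0.5670*0.1340 + 0.2430*0.8660
= 0.075978 + 0.210438 = 0.286416
P(A|B) = 0.075978/0.286416 = 0.2653

P(A|B) = 0.2653


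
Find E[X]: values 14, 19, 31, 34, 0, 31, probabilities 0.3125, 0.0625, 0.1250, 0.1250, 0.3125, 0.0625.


E[X] = 14*0.3125 + 19*0.0625 + 31*0.1250 + 34*0.1250 + 0*0.3125 + 31*0.0625
= 4.3750 + 1.1875 + 3.8750 + 4.2500 + 0 + 1.9375
= 15.6250

E[X] = 15.6250


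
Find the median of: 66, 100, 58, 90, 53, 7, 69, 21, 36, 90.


Sorted: 7, 21, 36, 53, 58, 66, 69, 90, 90, 100
n = 10 (even)
Middle values: 58 and 66
Median = (58+66)/2 = 62.0000

Median = 62.0000


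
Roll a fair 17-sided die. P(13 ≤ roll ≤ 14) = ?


Favorable outcomes (13 ≤ roll ≤ 14): 2
Total outcomes = 17
P = 2/17 = 0.1176

P = 0.1176


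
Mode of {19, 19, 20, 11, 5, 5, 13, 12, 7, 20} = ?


Frequencies: 5:2, 7:1, 11:1, 12:1, 13:1, 19:2, 20:2
Max frequency = 2
Mode = 5, 19, 20

Mode = 5, 19, 20


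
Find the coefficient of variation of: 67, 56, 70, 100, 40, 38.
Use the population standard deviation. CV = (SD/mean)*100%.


Mean = 61.8333
SD = 20.9318
CV = (20.9318/61.8333)*100 = 33.8519%

CV = 33.8519%


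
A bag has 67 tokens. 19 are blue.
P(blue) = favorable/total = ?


P = 19/67 = 0.2836

P = 0.2836


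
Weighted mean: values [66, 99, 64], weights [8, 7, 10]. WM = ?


Numerator = 66*8 + 99*7 + 64*10 = 1861
Denominator = 8 + 7 + 10 = 25
WM = 1861/25 = 74.4400

WM = 74.4400


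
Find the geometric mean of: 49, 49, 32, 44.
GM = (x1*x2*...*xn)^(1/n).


Product = 49 × 49 × 32 × 44 = 3380608
GM = 3380608^(1/4) = 42.8794

GM = 42.8794


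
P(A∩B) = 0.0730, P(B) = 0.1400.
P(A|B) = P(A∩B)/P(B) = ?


P(A|B) = 0.0730/0.1400 = 0.5214

P(A|B) = 0.5214


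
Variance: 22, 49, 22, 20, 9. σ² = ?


Mean = 24.4000
Squared deviations: 5.7600, 605.1600, 5.7600, 19.3600, 237.1600
Sum = 873.2000
Variance = 873.2000/5 = 174.6400

Variance = 174.6400


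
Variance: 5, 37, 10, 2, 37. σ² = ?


Mean = 18.2000
Squared deviations: 174.2400, 353.4400, 67.2400, 262.4400, 353.4400
Sum = 1210.8000
Variance = 1210.8000/5 = 242.1600

Variance = 242.1600


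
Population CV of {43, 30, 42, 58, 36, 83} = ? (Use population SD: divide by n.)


Mean = 48.6667
SD = 17.5657
CV = (17.5657/48.6667)*100 = 36.0940%

CV = 36.0940%


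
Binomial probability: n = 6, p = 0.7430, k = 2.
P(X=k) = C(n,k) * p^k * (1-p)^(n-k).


C(6,2) = 15
p^2 = 0.552049
(1-p)^4 = 0.004362
P = 15 * 0.552049 * 0.004362 = 0.0361

P(X=2) = 0.0361


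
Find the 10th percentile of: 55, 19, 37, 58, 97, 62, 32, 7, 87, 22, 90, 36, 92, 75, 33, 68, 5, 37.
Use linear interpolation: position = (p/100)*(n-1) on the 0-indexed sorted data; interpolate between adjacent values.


Sorted: 5, 7, 19, 22, 32, 33, 36, 37, 37, 55, 58, 62, 68, 75, 87, 90, 92, 97
n = 18
Index = 10/100 * 17 = 1.7000
Lower = data[1] = 7, Upper = data[2] = 19
P10 = 7 + 0.7000*(12) = 15.4000

P10 = 15.4000


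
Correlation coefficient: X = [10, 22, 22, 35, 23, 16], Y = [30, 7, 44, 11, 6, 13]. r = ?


Mean X = 21.3333, Mean Y = 18.5000
SD X = 7.608475, SD Y = 13.889444
Cov = -35.833333
r = -35.833333/(7.608475*13.889444) = -0.3391

r = -0.3391


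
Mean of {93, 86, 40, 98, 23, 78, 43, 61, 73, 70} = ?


Sum = 93 + 86 + 40 + 98 + 23 + 78 + 43 + 61 + 73 + 70 = 665
n = 10
Mean = 665/10 = 66.5000

Mean = 66.5000


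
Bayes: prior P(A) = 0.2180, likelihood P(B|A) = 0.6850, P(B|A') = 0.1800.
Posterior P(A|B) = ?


P(B) = P(B|A)*P(A) + P(B|A')*P(A')
= 0.6850*0.2180 + 0.1800*0.7820
= 0.149330 + 0.140760 = 0.290090
P(A|B) = 0.149330/0.290090 = 0.5148

P(A|B) = 0.5148


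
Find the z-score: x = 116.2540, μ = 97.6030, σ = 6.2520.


z = (116.2540 - 97.6030)/6.2520
= 18.6510/6.2520
= 2.9832

z = 2.9832


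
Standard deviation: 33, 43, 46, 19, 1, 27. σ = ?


Mean = 28.1667
Variance = 230.8056
SD = sqrt(230.8056) = 15.1923

SD = 15.1923


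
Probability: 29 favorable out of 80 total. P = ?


P = 29/80 = 0.3625

P = 0.3625


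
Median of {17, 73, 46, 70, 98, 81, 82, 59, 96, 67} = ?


Sorted: 17, 46, 59, 67, 70, 73, 81, 82, 96, 98
n = 10 (even)
Middle values: 70 and 73
Median = (70+73)/2 = 71.5000

Median = 71.5000


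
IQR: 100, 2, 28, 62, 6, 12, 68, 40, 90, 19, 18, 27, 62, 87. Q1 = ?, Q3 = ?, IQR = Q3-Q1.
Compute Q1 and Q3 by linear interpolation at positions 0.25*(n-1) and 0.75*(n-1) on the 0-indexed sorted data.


Sorted: 2, 6, 12, 18, 19, 27, 28, 40, 62, 62, 68, 87, 90, 100
Q1 (25th %ile) = 18.2500
Q3 (75th %ile) = 66.5000
IQR = 66.5000 - 18.2500 = 48.2500

IQR = 48.2500


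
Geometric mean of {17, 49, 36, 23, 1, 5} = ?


Product = 17 × 49 × 36 × 23 × 1 × 5 = 3448620
GM = 3448620^(1/6) = 12.2916

GM = 12.2916


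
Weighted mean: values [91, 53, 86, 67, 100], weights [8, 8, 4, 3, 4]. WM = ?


Numerator = 91*8 + 53*8 + 86*4 + 67*3 + 100*4 = 2097
Denominator = 8 + 8 + 4 + 3 + 4 = 27
WM = 2097/27 = 77.6667

WM = 77.6667


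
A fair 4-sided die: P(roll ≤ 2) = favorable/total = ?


Favorable outcomes (roll ≤ 2): 2
Total outcomes = 4
P = 2/4 = 0.5000

P = 0.5000


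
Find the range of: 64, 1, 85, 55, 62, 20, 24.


Max = 85, Min = 1
Range = 85 - 1 = 84

Range = 84


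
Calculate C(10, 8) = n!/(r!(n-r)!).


C(10,8) = 10!/(8! × 2!)
= 3628800/(40320 × 2)
= 45

C(10,8) = 45


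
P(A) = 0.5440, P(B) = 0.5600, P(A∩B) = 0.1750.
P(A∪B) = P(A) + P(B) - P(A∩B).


P(A∪B) = 0.5440 + 0.5600 - 0.1750
= 1.1040 - 0.1750
= 0.9290

P(A∪B) = 0.9290


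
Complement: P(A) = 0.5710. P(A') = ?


P(not A) = 1 - 0.5710 = 0.4290

P(not A) = 0.4290


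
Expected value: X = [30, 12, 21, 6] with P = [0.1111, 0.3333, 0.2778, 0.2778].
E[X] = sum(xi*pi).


E[X] = 30*0.1111 + 12*0.3333 + 21*0.2778 + 6*0.2778
= 3.3330 + 3.9996 + 5.8338 + 1.6668
= 14.8332

E[X] = 14.8332


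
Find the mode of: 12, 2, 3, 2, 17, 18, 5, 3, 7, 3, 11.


Frequencies: 2:2, 3:3, 5:1, 7:1, 11:1, 12:1, 17:1, 18:1
Max frequency = 3
Mode = 3

Mode = 3


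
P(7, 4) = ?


P(7,4) = 7!/3!
= 5040/6
= 840

P(7,4) = 840


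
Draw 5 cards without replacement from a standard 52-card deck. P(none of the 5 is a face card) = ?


P(no face cards) = (40/52) × (39/51) × (38/50) × (37/49) × (36/48)
= 0.2532

P = 0.2532


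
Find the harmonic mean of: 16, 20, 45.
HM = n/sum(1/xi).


Sum of reciprocals = 1/16 + 1/20 + 1/45 = 0.134722
HM = 3/0.134722 = 22.2680

HM = 22.2680


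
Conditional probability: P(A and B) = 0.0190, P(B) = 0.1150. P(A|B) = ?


P(A|B) = 0.0190/0.1150 = 0.1652

P(A|B) = 0.1652


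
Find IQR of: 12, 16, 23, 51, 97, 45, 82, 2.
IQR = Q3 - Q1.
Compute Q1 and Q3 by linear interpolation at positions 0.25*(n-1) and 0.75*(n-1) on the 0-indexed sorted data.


Sorted: 2, 12, 16, 23, 45, 51, 82, 97
Q1 (25th %ile) = 15.0000
Q3 (75th %ile) = 58.7500
IQR = 58.7500 - 15.0000 = 43.7500

IQR = 43.7500


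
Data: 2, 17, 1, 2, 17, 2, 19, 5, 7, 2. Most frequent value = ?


Frequencies: 1:1, 2:4, 5:1, 7:1, 17:2, 19:1
Max frequency = 4
Mode = 2

Mode = 2


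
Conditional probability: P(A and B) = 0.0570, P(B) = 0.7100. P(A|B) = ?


P(A|B) = 0.0570/0.7100 = 0.0803

P(A|B) = 0.0803


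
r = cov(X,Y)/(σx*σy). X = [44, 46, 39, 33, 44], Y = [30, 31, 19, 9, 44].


Mean X = 41.2000, Mean Y = 26.6000
SD X = 4.707441, SD Y = 11.842297
Cov = 48.080000
r = 48.080000/(4.707441*11.842297) = 0.8625

r = 0.8625


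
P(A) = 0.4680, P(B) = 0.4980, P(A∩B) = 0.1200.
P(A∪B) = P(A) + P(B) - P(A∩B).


P(A∪B) = 0.4680 + 0.4980 - 0.1200
= 0.9660 - 0.1200
= 0.8460

P(A∪B) = 0.8460


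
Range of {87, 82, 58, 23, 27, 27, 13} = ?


Max = 87, Min = 13
Range = 87 - 13 = 74

Range = 74


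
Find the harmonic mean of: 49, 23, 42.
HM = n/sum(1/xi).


Sum of reciprocals = 1/49 + 1/23 + 1/42 = 0.087696
HM = 3/0.087696 = 34.2091

HM = 34.2091


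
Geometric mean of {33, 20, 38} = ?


Product = 33 × 20 × 38 = 25080
GM = 25080^(1/3) = 29.2713

GM = 29.2713


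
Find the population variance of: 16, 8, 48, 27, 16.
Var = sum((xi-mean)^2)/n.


Mean = 23.0000
Squared deviations: 49.0000, 225.0000, 625.0000, 16.0000, 49.0000
Sum = 964.0000
Variance = 964.0000/5 = 192.8000

Variance = 192.8000


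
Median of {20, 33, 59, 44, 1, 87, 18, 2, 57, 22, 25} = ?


Sorted: 1, 2, 18, 20, 22, 25, 33, 44, 57, 59, 87
n = 11 (odd)
Middle value = 25

Median = 25


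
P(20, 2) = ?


P(20,2) = 20!/18!
= 2432902008176640000/6402373705728000
= 380

P(20,2) = 380


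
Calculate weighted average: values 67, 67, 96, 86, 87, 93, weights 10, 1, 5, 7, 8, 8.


Numerator = 67*10 + 67*1 + 96*5 + 86*7 + 87*8 + 93*8 = 3259
Denominator = 10 + 1 + 5 + 7 + 8 + 8 = 39
WM = 3259/39 = 83.5641

WM = 83.5641


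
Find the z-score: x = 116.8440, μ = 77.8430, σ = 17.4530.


z = (116.8440 - 77.8430)/17.4530
= 39.0010/17.4530
= 2.2346

z = 2.2346


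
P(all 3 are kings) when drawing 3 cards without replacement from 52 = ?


P(all kings) = (4/52) × (3/51) × (2/50)
= 0.0002

P = 0.0002


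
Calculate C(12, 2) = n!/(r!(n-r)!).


C(12,2) = 12!/(2! × 10!)
= 479001600/(2 × 3628800)
= 66

C(12,2) = 66


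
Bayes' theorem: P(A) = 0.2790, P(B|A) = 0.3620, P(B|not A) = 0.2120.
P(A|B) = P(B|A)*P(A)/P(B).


P(B) = P(B|A)*P(A) + P(B|A')*P(A')
= 0.3620*0.2790 + 0.2120*0.7210
= 0.100998 + 0.152852 = 0.253850
P(A|B) = 0.100998/0.253850 = 0.3979

P(A|B) = 0.3979


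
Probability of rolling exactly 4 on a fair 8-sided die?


Favorable outcomes (roll = 4): 1
Total outcomes = 8
P = 1/8 = 0.1250

P = 0.1250


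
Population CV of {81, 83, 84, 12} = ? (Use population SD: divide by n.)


Mean = 65.0000
SD = 30.6186
CV = (30.6186/65.0000)*100 = 47.1056%

CV = 47.1056%


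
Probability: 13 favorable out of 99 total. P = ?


P = 13/99 = 0.1313

P = 0.1313


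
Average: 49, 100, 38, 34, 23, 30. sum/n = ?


Sum = 49 + 100 + 38 + 34 + 23 + 30 = 274
n = 6
Mean = 274/6 = 45.6667

Mean = 45.6667


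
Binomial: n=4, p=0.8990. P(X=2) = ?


C(4,2) = 6
p^2 = 0.808201
(1-p)^2 = 0.010201
P = 6 * 0.808201 * 0.010201 = 0.0495

P(X=2) = 0.0495


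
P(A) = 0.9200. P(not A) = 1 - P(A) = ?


P(not A) = 1 - 0.9200 = 0.0800

P(not A) = 0.0800


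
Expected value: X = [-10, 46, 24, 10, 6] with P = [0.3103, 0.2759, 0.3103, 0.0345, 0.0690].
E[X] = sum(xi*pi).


E[X] = -10*0.3103 + 46*0.2759 + 24*0.3103 + 10*0.0345 + 6*0.0690
= -3.1030 + 12.6914 + 7.4472 + 0.3450 + 0.4140
= 17.7946

E[X] = 17.7946


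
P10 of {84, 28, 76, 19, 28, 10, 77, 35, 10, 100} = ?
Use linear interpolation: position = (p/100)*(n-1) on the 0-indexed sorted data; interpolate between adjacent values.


Sorted: 10, 10, 19, 28, 28, 35, 76, 77, 84, 100
n = 10
Index = 10/100 * 9 = 0.9000
Lower = data[0] = 10, Upper = data[1] = 10
P10 = 10 + 0.9000*(0) = 10.0000

P10 = 10.0000


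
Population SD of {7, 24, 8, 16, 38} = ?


Mean = 18.6000
Variance = 131.8400
SD = sqrt(131.8400) = 11.4822

SD = 11.4822


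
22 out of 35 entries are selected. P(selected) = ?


P = 22/35 = 0.6286

P = 0.6286


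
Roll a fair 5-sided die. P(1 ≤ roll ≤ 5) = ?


Favorable outcomes (1 ≤ roll ≤ 5): 5
Total outcomes = 5
P = 5/5 = 1.0000

P = 1.0000


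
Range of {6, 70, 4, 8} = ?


Max = 70, Min = 4
Range = 70 - 4 = 66

Range = 66


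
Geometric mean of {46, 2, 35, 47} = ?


Product = 46 × 2 × 35 × 47 = 151340
GM = 151340^(1/4) = 19.7237

GM = 19.7237


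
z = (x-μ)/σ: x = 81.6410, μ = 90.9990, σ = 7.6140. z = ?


z = (81.6410 - 90.9990)/7.6140
= -9.3580/7.6140
= -1.2291

z = -1.2291


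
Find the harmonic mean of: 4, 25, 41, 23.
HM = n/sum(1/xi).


Sum of reciprocals = 1/4 + 1/25 + 1/41 + 1/23 = 0.357869
HM = 4/0.357869 = 11.1773

HM = 11.1773


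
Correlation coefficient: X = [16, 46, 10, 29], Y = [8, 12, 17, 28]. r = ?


Mean X = 25.2500, Mean Y = 16.2500
SD X = 13.808964, SD Y = 7.495832
Cov = 5.187500
r = 5.187500/(13.808964*7.495832) = 0.0501

r = 0.0501


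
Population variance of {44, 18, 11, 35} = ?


Mean = 27.0000
Squared deviations: 289.0000, 81.0000, 256.0000, 64.0000
Sum = 690.0000
Variance = 690.0000/4 = 172.5000

Variance = 172.5000


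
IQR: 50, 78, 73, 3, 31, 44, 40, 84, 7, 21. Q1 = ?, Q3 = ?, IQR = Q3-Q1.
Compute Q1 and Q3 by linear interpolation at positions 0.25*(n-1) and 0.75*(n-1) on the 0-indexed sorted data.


Sorted: 3, 7, 21, 31, 40, 44, 50, 73, 78, 84
Q1 (25th %ile) = 23.5000
Q3 (75th %ile) = 67.2500
IQR = 67.2500 - 23.5000 = 43.7500

IQR = 43.7500


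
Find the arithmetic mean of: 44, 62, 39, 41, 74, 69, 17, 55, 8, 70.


Sum = 44 + 62 + 39 + 41 + 74 + 69 + 17 + 55 + 8 + 70 = 479
n = 10
Mean = 479/10 = 47.9000

Mean = 47.9000


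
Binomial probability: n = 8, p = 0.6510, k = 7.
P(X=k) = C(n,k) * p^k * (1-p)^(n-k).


C(8,7) = 8
p^7 = 0.049553
(1-p)^1 = 0.349000
P = 8 * 0.049553 * 0.349000 = 0.1384

P(X=7) = 0.1384


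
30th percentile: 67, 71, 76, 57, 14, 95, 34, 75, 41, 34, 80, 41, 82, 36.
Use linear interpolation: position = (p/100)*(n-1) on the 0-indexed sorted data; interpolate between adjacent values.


Sorted: 14, 34, 34, 36, 41, 41, 57, 67, 71, 75, 76, 80, 82, 95
n = 14
Index = 30/100 * 13 = 3.9000
Lower = data[3] = 36, Upper = data[4] = 41
P30 = 36 + 0.9000*(5) = 40.5000

P30 = 40.5000


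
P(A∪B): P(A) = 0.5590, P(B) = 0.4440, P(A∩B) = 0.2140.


P(A∪B) = 0.5590 + 0.4440 - 0.2140
= 1.0030 - 0.2140
= 0.7890

P(A∪B) = 0.7890


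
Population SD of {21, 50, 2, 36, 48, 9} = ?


Mean = 27.6667
Variance = 338.8889
SD = sqrt(338.8889) = 18.4089

SD = 18.4089


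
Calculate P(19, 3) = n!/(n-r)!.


P(19,3) = 19!/16!
= 121645100408832000/20922789888000
= 5814

P(19,3) = 5814


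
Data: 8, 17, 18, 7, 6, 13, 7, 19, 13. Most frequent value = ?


Frequencies: 6:1, 7:2, 8:1, 13:2, 17:1, 18:1, 19:1
Max frequency = 2
Mode = 7, 13

Mode = 7, 13


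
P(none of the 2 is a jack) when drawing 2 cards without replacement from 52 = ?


P(no jacks) = (48/52) × (47/51)
= 0.8507

P = 0.8507


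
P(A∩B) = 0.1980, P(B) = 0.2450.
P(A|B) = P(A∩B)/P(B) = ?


P(A|B) = 0.1980/0.2450 = 0.8082

P(A|B) = 0.8082


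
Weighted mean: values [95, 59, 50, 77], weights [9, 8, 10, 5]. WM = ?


Numerator = 95*9 + 59*8 + 50*10 + 77*5 = 2212
Denominator = 9 + 8 + 10 + 5 = 32
WM = 2212/32 = 69.1250

WM = 69.1250


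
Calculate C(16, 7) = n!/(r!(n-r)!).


C(16,7) = 16!/(7! × 9!)
= 20922789888000/(5040 × 362880)
= 11440

C(16,7) = 11440


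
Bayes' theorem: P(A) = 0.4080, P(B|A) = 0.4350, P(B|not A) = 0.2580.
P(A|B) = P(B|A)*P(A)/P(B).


P(B) = P(B|A)*P(A) + P(B|A')*P(A')
= 0.4350*0.4080 + 0.2580*0.5920
= 0.177480 + 0.152736 = 0.330216
P(A|B) = 0.177480/0.330216 = 0.5375

P(A|B) = 0.5375


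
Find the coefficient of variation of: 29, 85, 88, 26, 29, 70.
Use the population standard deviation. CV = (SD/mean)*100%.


Mean = 54.5000
SD = 27.0970
CV = (27.0970/54.5000)*100 = 49.7194%

CV = 49.7194%


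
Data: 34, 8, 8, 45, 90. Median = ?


Sorted: 8, 8, 34, 45, 90
n = 5 (odd)
Middle value = 34

Median = 34


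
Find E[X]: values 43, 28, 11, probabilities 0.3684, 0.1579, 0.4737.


E[X] = 43*0.3684 + 28*0.1579 + 11*0.4737
= 15.8412 + 4.4212 + 5.2107
= 25.4731

E[X] = 25.4731


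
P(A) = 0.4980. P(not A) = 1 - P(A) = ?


P(not A) = 1 - 0.4980 = 0.5020

P(not A) = 0.5020


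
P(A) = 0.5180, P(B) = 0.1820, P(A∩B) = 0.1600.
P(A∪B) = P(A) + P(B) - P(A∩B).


P(A∪B) = 0.5180 + 0.1820 - 0.1600
= 0.7000 - 0.1600
= 0.5400

P(A∪B) = 0.5400


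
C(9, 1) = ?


C(9,1) = 9!/(1! × 8!)
= 362880/(1 × 40320)
= 9

C(9,1) = 9


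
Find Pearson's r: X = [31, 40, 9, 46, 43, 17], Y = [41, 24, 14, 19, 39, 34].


Mean X = 31.0000, Mean Y = 28.5000
SD X = 13.723459, SD Y = 10.144785
Cov = 30.833333
r = 30.833333/(13.723459*10.144785) = 0.2215

r = 0.2215


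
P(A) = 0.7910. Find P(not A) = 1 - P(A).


P(not A) = 1 - 0.7910 = 0.2090

P(not A) = 0.2090


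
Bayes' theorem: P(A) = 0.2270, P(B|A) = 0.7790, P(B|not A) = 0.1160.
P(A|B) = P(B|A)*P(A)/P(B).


P(B) = P(B|A)*P(A) + P(B|A')*P(A')
= 0.7790*0.2270 + 0.1160*0.7730
= 0.176833 + 0.089668 = 0.266501
P(A|B) = 0.176833/0.266501 = 0.6635

P(A|B) = 0.6635


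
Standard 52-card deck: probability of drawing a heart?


13 hearts in 52 cards
P = 13/52 = 0.2500

P = 0.2500


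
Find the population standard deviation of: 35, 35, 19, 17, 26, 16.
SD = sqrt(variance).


Mean = 24.6667
Variance = 63.5556
SD = sqrt(63.5556) = 7.9722

SD = 7.9722


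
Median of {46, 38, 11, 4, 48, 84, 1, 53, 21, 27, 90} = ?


Sorted: 1, 4, 11, 21, 27, 38, 46, 48, 53, 84, 90
n = 11 (odd)
Middle value = 38

Median = 38


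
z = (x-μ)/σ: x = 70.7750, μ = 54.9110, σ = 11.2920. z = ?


z = (70.7750 - 54.9110)/11.2920
= 15.8640/11.2920
= 1.4049

z = 1.4049


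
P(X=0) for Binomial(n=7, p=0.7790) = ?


C(7,0) = 1
p^0 = 1.000000
(1-p)^7 = 2.574814e-05
P = 1 * 1.000000 * 2.574814e-05 = 2.5748e-05

P(X=0) = 2.5748e-05


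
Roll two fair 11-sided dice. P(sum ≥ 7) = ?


Total outcomes = 11×11 = 121
Favorable (sum ≥ 7): 106
P = 106/121 = 0.8760

P = 0.8760


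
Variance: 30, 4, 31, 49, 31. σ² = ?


Mean = 29.0000
Squared deviations: 1.0000, 625.0000, 4.0000, 400.0000, 4.0000
Sum = 1034.0000
Variance = 1034.0000/5 = 206.8000

Variance = 206.8000


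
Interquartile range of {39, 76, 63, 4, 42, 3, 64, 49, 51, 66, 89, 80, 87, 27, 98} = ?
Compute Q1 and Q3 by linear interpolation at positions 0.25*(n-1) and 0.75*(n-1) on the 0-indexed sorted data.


Sorted: 3, 4, 27, 39, 42, 49, 51, 63, 64, 66, 76, 80, 87, 89, 98
Q1 (25th %ile) = 40.5000
Q3 (75th %ile) = 78.0000
IQR = 78.0000 - 40.5000 = 37.5000

IQR = 37.5000


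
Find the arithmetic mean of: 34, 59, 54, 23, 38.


Sum = 34 + 59 + 54 + 23 + 38 = 208
n = 5
Mean = 208/5 = 41.6000

Mean = 41.6000
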